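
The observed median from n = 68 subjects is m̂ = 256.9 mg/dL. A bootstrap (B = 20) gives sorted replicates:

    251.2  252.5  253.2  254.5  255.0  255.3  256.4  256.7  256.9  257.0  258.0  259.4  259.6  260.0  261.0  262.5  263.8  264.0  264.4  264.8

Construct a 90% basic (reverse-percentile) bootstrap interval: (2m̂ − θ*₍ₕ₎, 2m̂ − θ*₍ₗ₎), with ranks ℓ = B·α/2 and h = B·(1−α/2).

Percentile endpoints at ranks 1 and 19: θ*₍1₎ = 251.2, θ*₍19₎ = 264.4.
Basic interval reflects these around m̂:
  lower = 2 × 256.9 − 264.4 = 249.4
  upper = 2 × 256.9 − 251.2 = 262.6

(249.4, 262.6)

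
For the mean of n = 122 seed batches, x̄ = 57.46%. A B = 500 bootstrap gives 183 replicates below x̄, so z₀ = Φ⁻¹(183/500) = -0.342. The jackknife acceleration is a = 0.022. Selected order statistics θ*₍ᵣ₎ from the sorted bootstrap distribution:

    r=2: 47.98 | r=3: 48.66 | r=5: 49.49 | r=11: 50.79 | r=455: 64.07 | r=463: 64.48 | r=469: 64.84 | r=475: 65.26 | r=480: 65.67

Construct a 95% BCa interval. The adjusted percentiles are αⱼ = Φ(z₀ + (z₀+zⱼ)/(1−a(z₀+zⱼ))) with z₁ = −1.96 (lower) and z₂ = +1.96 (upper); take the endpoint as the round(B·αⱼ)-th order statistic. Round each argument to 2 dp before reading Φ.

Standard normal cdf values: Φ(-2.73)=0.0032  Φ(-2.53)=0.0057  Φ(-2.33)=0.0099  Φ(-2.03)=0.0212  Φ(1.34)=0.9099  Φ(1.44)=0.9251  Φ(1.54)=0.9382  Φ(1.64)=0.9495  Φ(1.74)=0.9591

Lower: z₀ + z₁ = -0.342 + (-1.960) = -2.302; 1 − a(z₀+z₁) = 1 − (0.022)(-2.302) = 1.0506; argument = -0.342 + (-2.302)/1.0506 = -2.5330 → -2.53.
α₁ = Φ(-2.53) = 0.0057; rank = round(500 × 0.0057) = 3; θ*₍3₎ = 48.66.
Upper: z₀ + z₂ = 1.618; 1 − a(z₀+z₂) = 0.9644; argument = 1.3357 → 1.34; α₂ = 0.9099; rank = 455; θ*₍455₎ = 64.07.

(48.66, 64.07)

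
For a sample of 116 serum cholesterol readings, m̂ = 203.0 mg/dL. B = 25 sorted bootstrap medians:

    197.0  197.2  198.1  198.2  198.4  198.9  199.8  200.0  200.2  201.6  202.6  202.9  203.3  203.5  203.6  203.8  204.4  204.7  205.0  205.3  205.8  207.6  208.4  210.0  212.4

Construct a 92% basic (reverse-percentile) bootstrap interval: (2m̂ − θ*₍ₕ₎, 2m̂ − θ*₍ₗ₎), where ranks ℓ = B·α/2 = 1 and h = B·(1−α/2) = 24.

(196.0, 209.0)

Percentile endpoints at ranks 1 and 24: θ*₍1₎ = 197.0, θ*₍24₎ = 210.0.
Basic interval reflects these around m̂:
  lower = 2 × 203.0 − 210.0 = 196.0
  upper = 2 × 203.0 − 197.0 = 209.0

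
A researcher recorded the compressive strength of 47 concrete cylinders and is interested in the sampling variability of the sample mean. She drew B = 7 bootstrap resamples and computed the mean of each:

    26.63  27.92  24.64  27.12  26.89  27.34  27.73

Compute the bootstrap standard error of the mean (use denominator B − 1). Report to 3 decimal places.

Bootstrap SE is the standard deviation of the 7 replicate means.
Mean of replicates: (26.63 + 27.92 + 24.64 + 27.12 + 26.89 + 27.34 + 27.73) / 7 = 188.2700 / 7 = 26.8957
Sum of squared deviations: (−0.2657)² + (+1.0243)² + (−2.2557)² + (+0.2243)² + (−0.0057)² + (+0.4443)² + (+0.8343)² = 7.1518
Variance = 7.1518 / 6 = 1.1920
SE* = √1.1920

SE* = 1.092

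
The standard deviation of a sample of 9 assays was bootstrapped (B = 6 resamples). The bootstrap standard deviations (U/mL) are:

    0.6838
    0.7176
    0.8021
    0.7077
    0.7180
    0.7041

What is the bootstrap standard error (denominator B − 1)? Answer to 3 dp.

SE* = 0.041

Bootstrap SE is the standard deviation of the 6 replicate standard deviations.
Mean of replicates: (0.6838 + 0.7176 + 0.8021 + 0.7077 + 0.7180 + 0.7041) / 6 = 4.33330 / 6 = 0.72222
Sum of squared deviations: (−0.03842)² + (−0.00462)² + (+0.07988)² + (−0.01452)² + (−0.00422)² + (−0.01812)² = 0.00844
Variance = 0.00844 / 5 = 0.00169
SE* = √0.00169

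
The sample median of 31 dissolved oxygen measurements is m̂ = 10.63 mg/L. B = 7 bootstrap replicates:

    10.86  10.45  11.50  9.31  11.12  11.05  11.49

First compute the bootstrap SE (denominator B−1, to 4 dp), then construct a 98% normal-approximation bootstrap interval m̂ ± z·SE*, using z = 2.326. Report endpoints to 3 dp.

(8.860, 12.400)

Mean of replicates = 10.8257; sum of squared deviations = 3.4726; SE* = √(3.4726/6) = 0.7608
Margin = 2.326 × 0.7608 = 1.7696
Interval: 10.63 ± 1.7696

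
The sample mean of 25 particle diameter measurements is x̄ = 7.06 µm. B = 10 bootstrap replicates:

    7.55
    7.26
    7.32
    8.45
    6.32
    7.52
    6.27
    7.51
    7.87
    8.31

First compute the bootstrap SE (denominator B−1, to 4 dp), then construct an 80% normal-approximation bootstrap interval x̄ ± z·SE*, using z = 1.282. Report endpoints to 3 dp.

(6.138, 7.982)

Mean of replicates = 7.4380; sum of squared deviations = 4.6554; SE* = √(4.6554/9) = 0.7192
Margin = 1.282 × 0.7192 = 0.9220
Interval: 7.06 ± 0.9220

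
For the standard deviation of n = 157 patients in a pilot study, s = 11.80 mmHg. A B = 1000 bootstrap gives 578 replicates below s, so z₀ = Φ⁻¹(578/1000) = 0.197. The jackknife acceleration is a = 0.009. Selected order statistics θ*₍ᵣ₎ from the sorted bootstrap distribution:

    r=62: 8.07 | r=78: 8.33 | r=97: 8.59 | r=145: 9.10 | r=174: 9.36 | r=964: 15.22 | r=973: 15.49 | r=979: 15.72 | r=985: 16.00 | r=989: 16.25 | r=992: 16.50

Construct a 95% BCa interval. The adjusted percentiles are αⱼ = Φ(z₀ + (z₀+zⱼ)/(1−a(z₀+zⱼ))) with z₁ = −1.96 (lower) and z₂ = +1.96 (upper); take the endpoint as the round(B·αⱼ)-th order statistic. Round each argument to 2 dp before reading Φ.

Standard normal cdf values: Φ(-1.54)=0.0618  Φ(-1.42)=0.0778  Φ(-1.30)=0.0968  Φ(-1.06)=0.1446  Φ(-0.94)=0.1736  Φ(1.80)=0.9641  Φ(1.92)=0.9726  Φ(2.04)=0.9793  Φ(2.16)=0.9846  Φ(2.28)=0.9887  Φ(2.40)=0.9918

Lower: z₀ + z₁ = 0.197 + (-1.960) = -1.763; 1 − a(z₀+z₁) = 1 − (0.009)(-1.763) = 1.0159; argument = 0.197 + (-1.763)/1.0159 = -1.5385 → -1.54.
α₁ = Φ(-1.54) = 0.0618; rank = round(1000 × 0.0618) = 62; θ*₍62₎ = 8.07.
Upper: z₀ + z₂ = 2.157; 1 − a(z₀+z₂) = 0.9806; argument = 2.3967 → 2.40; α₂ = 0.9918; rank = 992; θ*₍992₎ = 16.50.

(8.07, 16.50)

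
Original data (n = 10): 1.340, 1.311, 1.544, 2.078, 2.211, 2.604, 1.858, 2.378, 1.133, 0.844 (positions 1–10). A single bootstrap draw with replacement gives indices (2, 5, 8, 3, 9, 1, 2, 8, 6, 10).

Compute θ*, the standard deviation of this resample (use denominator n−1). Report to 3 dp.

Resample values: 1.311, 2.211, 2.378, 1.544, 1.133, 1.340, 1.311, 2.378, 2.604, 0.844.
Mean = 1.7054; sum of squared deviations = 3.5082
s² = 3.5082 / 9 = 0.3898
s = √0.3898 = 0.624

θ* = 0.624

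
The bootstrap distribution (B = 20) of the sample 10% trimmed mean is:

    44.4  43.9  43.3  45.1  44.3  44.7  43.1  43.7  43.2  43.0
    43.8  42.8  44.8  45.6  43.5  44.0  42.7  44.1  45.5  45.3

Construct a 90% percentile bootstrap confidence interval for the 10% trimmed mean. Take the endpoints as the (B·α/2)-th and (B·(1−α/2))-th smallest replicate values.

Sorted replicates: 42.7, 42.8, 43.0, 43.1, 43.2, 43.3, 43.5, 43.7, 43.8, 43.9, 44.0, 44.1, 44.3, 44.4, 44.7, 44.8, 45.1, 45.3, 45.5, 45.6
α = 0.10; lower rank = 20 × 0.050 = 1; upper rank = 20 × 0.950 = 19.
The 1st smallest replicate is 42.7; the 19th is 45.5.

(42.7, 45.5)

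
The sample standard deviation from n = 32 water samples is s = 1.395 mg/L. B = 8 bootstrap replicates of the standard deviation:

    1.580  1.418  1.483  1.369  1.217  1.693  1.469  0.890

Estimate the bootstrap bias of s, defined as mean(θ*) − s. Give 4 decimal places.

mean(θ*) = (1.580 + 1.418 + 1.483 + 1.369 + 1.217 + 1.693 + 1.469 + 0.890) / 8 = 1.38987
bias = 1.38987 − 1.395

bias = −0.0051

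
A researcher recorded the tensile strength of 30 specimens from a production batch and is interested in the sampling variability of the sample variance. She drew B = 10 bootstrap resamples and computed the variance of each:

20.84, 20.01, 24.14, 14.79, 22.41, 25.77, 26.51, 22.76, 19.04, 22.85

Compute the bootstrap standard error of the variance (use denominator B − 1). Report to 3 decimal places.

Bootstrap SE is the standard deviation of the 10 replicate variances.
Mean of replicates: (20.84 + 20.01 + 24.14 + 14.79 + 22.41 + 25.77 + 26.51 + 22.76 + 19.04 + 22.85) / 10 = 219.1200 / 10 = 21.9120
Sum of squared deviations: (−1.0720)² + (−1.9020)² + (+2.2280)² + (−7.1220)² + (+0.4980)² + (+3.8580)² + (+4.5980)² + (+0.8480)² + (−2.8720)² + (+0.9380)² = 106.5748
Variance = 106.5748 / 9 = 11.8416
SE* = √11.8416

SE* = 3.441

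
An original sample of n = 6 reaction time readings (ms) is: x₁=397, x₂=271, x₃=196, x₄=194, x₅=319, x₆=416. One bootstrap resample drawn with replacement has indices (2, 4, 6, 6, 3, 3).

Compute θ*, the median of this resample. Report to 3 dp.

Resample values: 271, 194, 416, 416, 196, 196.
Sorted: 194, 196, 196, 271, 416, 416
Median = average of the two middle values = 233.500

θ* = 233.500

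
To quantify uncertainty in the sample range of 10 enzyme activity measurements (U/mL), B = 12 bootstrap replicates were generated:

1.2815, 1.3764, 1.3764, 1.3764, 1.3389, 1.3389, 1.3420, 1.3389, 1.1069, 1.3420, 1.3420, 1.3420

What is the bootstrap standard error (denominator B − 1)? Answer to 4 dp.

SE* = 0.0733

Bootstrap SE is the standard deviation of the 12 replicate ranges.
Mean of replicates: (1.2815 + 1.3764 + 1.3764 + 1.3764 + 1.3389 + 1.3389 + 1.3420 + 1.3389 + 1.1069 + 1.3420 + 1.3420 + 1.3420) / 12 = 15.90230 / 12 = 1.32519
Sum of squared deviations: (−0.04369)² + (+0.05121)² + (+0.05121)² + (+0.05121)² + (+0.01371)² + (+0.01371)² + (+0.01681)² + (+0.01371)² + (−0.21829)² + (+0.01681)² + (+0.01681)² + (+0.01681)² = 0.05912
Variance = 0.05912 / 11 = 0.00537
SE* = √0.00537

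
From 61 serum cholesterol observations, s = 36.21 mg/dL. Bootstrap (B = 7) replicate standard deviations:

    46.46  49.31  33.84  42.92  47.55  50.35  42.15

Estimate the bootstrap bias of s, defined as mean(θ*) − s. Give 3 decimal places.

mean(θ*) = (46.46 + 49.31 + 33.84 + 42.92 + 47.55 + 50.35 + 42.15) / 7 = 44.6543
bias = 44.6543 − 36.21

bias = +8.444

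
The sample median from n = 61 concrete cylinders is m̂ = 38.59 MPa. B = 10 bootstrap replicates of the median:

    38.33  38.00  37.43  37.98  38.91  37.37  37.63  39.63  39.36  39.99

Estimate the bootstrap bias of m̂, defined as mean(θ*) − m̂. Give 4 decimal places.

mean(θ*) = (38.33 + 38.00 + 37.43 + 37.98 + 38.91 + 37.37 + 37.63 + 39.63 + 39.36 + 39.99) / 10 = 38.46300
bias = 38.46300 − 38.59

bias = −0.1270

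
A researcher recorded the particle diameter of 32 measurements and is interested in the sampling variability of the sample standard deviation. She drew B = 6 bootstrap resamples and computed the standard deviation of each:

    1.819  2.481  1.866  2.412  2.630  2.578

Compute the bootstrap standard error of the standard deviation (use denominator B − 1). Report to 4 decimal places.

Bootstrap SE is the standard deviation of the 6 replicate standard deviations.
Mean of replicates: (1.819 + 2.481 + 1.866 + 2.412 + 2.630 + 2.578) / 6 = 13.78600 / 6 = 2.29767
Sum of squared deviations: (−0.47867)² + (+0.18333)² + (−0.43167)² + (+0.11433)² + (+0.33233)² + (+0.28033)² = 0.65117
Variance = 0.65117 / 5 = 0.13023
SE* = √0.13023

SE* = 0.3609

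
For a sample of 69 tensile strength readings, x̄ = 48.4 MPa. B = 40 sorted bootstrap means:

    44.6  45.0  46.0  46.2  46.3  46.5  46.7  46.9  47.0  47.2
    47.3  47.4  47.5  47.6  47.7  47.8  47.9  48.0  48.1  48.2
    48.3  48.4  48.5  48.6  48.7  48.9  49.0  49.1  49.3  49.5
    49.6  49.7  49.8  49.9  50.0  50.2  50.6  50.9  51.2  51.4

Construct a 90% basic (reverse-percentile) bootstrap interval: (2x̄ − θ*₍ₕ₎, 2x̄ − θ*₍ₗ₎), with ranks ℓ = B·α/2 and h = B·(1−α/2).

Percentile endpoints at ranks 2 and 38: θ*₍2₎ = 45.0, θ*₍38₎ = 50.9.
Basic interval reflects these around x̄:
  lower = 2 × 48.4 − 50.9 = 45.9
  upper = 2 × 48.4 − 45.0 = 51.8

(45.9, 51.8)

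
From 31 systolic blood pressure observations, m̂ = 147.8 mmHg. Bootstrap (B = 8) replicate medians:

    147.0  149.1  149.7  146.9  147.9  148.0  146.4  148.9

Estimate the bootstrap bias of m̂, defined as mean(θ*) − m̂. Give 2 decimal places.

mean(θ*) = (147.0 + 149.1 + 149.7 + 146.9 + 147.9 + 148.0 + 146.4 + 148.9) / 8 = 147.988
bias = 147.988 − 147.8

bias = +0.19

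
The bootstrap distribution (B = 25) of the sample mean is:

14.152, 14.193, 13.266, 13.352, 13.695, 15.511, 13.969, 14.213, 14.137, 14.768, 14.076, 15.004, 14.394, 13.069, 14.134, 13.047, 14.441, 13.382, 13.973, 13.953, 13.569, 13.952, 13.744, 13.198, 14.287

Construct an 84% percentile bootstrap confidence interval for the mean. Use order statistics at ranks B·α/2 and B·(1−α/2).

Sorted replicates: 13.047, 13.069, 13.198, 13.266, 13.352, 13.382, 13.569, 13.695, 13.744, 13.952, 13.953, 13.969, 13.973, 14.076, 14.134, 14.137, 14.152, 14.193, 14.213, 14.287, 14.394, 14.441, 14.768, 15.004, 15.511
α = 0.16; lower rank = 25 × 0.080 = 2; upper rank = 25 × 0.920 = 23.
The 2nd smallest replicate is 13.069; the 23rd is 14.768.

(13.069, 14.768)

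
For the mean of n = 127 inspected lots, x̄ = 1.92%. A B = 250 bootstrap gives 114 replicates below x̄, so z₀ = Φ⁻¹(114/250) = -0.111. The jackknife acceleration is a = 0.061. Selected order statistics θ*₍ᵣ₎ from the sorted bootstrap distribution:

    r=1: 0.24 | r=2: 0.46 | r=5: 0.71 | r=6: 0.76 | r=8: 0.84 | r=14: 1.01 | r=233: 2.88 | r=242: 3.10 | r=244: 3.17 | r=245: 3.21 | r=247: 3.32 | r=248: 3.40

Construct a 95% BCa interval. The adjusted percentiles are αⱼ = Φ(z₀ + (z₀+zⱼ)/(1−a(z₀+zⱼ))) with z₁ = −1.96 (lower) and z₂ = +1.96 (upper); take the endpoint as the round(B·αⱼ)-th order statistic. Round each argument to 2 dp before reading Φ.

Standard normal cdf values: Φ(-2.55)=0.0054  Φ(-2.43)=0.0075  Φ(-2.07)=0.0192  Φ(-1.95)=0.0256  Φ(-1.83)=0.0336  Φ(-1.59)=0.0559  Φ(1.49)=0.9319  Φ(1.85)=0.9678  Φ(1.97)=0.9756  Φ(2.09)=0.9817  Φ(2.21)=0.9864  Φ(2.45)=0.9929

Lower: z₀ + z₁ = -0.111 + (-1.960) = -2.071; 1 − a(z₀+z₁) = 1 − (0.061)(-2.071) = 1.1263; argument = -0.111 + (-2.071)/1.1263 = -1.9497 → -1.95.
α₁ = Φ(-1.95) = 0.0256; rank = round(250 × 0.0256) = 6; θ*₍6₎ = 0.76.
Upper: z₀ + z₂ = 1.849; 1 − a(z₀+z₂) = 0.8872; argument = 1.9731 → 1.97; α₂ = 0.9756; rank = 244; θ*₍244₎ = 3.17.

(0.76, 3.17)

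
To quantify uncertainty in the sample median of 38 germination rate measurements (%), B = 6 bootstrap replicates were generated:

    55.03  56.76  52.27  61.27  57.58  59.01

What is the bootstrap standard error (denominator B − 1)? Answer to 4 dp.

SE* = 3.1279

Bootstrap SE is the standard deviation of the 6 replicate medians.
Mean of replicates: (55.03 + 56.76 + 52.27 + 61.27 + 57.58 + 59.01) / 6 = 341.92000 / 6 = 56.98667
Sum of squared deviations: (−1.95667)² + (−0.22667)² + (−4.71667)² + (+4.28333)² + (+0.59333)² + (+2.02333)² = 48.91973
Variance = 48.91973 / 5 = 9.78395
SE* = √9.78395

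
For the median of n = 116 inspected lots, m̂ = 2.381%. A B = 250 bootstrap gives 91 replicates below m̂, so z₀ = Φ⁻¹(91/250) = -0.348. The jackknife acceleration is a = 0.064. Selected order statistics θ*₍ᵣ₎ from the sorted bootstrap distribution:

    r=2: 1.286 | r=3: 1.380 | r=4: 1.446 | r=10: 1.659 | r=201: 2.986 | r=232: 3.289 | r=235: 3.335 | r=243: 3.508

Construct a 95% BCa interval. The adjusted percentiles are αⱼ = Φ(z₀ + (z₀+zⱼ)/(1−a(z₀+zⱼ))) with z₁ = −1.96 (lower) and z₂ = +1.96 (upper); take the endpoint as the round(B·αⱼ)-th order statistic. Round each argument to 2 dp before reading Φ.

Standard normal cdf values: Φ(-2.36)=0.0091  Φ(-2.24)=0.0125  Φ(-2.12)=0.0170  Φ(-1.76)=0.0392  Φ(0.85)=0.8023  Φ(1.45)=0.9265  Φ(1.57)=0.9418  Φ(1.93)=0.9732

Lower: z₀ + z₁ = -0.348 + (-1.960) = -2.308; 1 − a(z₀+z₁) = 1 − (0.064)(-2.308) = 1.1477; argument = -0.348 + (-2.308)/1.1477 = -2.3590 → -2.36.
α₁ = Φ(-2.36) = 0.0091; rank = round(250 × 0.0091) = 2; θ*₍2₎ = 1.286.
Upper: z₀ + z₂ = 1.612; 1 − a(z₀+z₂) = 0.8968; argument = 1.4494 → 1.45; α₂ = 0.9265; rank = 232; θ*₍232₎ = 3.289.

(1.286, 3.289)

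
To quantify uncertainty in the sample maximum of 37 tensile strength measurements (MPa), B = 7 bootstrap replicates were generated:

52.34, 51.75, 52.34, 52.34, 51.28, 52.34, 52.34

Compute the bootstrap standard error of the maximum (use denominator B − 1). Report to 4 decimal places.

SE* = 0.4248

Bootstrap SE is the standard deviation of the 7 replicate maximums.
Mean of replicates: (52.34 + 51.75 + 52.34 + 52.34 + 51.28 + 52.34 + 52.34) / 7 = 364.73000 / 7 = 52.10429
Sum of squared deviations: (+0.23571)² + (−0.35429)² + (+0.23571)² + (+0.23571)² + (−0.82429)² + (+0.23571)² + (+0.23571)² = 1.08277
Variance = 1.08277 / 6 = 0.18046
SE* = √0.18046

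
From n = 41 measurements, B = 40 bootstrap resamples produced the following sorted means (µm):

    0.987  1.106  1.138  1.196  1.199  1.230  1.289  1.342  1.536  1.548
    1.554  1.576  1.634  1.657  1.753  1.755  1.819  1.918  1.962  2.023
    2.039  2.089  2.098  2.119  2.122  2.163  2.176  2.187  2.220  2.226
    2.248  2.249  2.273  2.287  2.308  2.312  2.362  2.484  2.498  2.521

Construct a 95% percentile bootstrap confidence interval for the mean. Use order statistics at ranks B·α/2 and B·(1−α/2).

α = 0.05; lower rank = 40 × 0.025 = 1; upper rank = 40 × 0.975 = 39.
The 1st smallest replicate is 0.987; the 39th is 2.498.

(0.987, 2.498)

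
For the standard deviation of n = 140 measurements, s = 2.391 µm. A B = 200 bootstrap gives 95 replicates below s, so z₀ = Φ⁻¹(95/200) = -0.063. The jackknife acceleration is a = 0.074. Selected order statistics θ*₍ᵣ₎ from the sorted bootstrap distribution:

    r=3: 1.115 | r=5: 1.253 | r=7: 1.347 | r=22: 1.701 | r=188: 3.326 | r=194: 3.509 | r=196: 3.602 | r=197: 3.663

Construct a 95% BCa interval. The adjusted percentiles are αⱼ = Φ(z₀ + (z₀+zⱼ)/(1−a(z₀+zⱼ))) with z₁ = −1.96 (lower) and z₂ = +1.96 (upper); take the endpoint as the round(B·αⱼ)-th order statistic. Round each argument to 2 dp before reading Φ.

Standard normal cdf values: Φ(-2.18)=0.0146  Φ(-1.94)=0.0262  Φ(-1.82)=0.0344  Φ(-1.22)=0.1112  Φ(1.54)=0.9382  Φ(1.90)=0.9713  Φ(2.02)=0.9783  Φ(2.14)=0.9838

Lower: z₀ + z₁ = -0.063 + (-1.960) = -2.023; 1 − a(z₀+z₁) = 1 − (0.074)(-2.023) = 1.1497; argument = -0.063 + (-2.023)/1.1497 = -1.8226 → -1.82.
α₁ = Φ(-1.82) = 0.0344; rank = round(200 × 0.0344) = 7; θ*₍7₎ = 1.347.
Upper: z₀ + z₂ = 1.897; 1 − a(z₀+z₂) = 0.8596; argument = 2.1438 → 2.14; α₂ = 0.9838; rank = 197; θ*₍197₎ = 3.663.

(1.347, 3.663)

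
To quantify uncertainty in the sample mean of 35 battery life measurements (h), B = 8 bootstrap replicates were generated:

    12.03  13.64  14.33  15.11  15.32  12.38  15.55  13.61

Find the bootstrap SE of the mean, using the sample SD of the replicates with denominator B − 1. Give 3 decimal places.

Bootstrap SE is the standard deviation of the 8 replicate means.
Mean of replicates: (12.03 + 13.64 + 14.33 + 15.11 + 15.32 + 12.38 + 15.55 + 13.61) / 8 = 111.9700 / 8 = 13.9962
Sum of squared deviations: (−1.9663)² + (−0.3562)² + (+0.3338)² + (+1.1137)² + (+1.3238)² + (−1.6162)² + (+1.5538)² + (−0.3863)² = 12.2728
Variance = 12.2728 / 7 = 1.7533
SE* = √1.7533

SE* = 1.324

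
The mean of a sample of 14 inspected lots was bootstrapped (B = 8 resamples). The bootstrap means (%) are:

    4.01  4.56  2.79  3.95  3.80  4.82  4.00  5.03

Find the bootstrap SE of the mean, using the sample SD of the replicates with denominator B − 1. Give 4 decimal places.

SE* = 0.7009

Bootstrap SE is the standard deviation of the 8 replicate means.
Mean of replicates: (4.01 + 4.56 + 2.79 + 3.95 + 3.80 + 4.82 + 4.00 + 5.03) / 8 = 32.96000 / 8 = 4.12000
Sum of squared deviations: (−0.11000)² + (+0.44000)² + (−1.33000)² + (−0.17000)² + (−0.32000)² + (+0.70000)² + (−0.12000)² + (+0.91000)² = 3.43840
Variance = 3.43840 / 7 = 0.49120
SE* = √0.49120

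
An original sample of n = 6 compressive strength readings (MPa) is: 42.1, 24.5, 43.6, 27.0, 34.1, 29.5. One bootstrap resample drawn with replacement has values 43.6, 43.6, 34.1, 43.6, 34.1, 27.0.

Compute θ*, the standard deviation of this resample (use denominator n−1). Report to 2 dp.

Mean = 37.6667; sum of squared deviations = 244.8333
s² = 244.8333 / 5 = 48.9667
s = √48.9667 = 7.00

θ* = 7.00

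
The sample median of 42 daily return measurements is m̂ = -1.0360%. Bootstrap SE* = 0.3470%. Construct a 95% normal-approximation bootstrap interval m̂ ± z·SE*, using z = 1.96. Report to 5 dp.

(-1.71612, -0.35588)

Margin = 1.96 × 0.3470 = 0.680120
Interval: -1.0360 ± 0.680120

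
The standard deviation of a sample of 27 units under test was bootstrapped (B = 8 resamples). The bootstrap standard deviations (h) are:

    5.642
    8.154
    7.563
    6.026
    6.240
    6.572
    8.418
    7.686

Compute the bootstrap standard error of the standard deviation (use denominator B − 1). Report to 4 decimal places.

Bootstrap SE is the standard deviation of the 8 replicate standard deviations.
Mean of replicates: (5.642 + 8.154 + 7.563 + 6.026 + 6.240 + 6.572 + 8.418 + 7.686) / 8 = 56.30100 / 8 = 7.03763
Sum of squared deviations: (−1.39562)² + (+1.11637)² + (+0.52537)² + (−1.01163)² + (−0.79763)² + (−0.46563)² + (+1.38037)² + (+0.64837)² = 7.67230
Variance = 7.67230 / 7 = 1.09604
SE* = √1.09604

SE* = 1.0469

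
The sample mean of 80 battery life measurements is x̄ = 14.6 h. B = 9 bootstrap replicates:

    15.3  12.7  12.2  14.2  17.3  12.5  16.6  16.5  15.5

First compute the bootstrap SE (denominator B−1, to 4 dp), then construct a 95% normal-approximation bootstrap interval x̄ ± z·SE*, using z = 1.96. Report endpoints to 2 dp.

Mean of replicates = 14.7556; sum of squared deviations = 29.9222; SE* = √(29.9222/8) = 1.9340
Margin = 1.96 × 1.9340 = 3.791
Interval: 14.6 ± 3.791

(10.81, 18.39)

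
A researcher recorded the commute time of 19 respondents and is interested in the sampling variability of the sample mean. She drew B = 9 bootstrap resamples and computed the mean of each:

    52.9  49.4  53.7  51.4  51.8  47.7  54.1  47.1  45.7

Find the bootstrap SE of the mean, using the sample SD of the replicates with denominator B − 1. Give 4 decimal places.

SE* = 3.0630

Bootstrap SE is the standard deviation of the 9 replicate means.
Mean of replicates: (52.9 + 49.4 + 53.7 + 51.4 + 51.8 + 47.7 + 54.1 + 47.1 + 45.7) / 9 = 453.80000 / 9 = 50.42222
Sum of squared deviations: (+2.47778)² + (−1.02222)² + (+3.27778)² + (+0.97778)² + (+1.37778)² + (−2.72222)² + (+3.67778)² + (−3.32222)² + (−4.72222)² = 75.05556
Variance = 75.05556 / 8 = 9.38194
SE* = √9.38194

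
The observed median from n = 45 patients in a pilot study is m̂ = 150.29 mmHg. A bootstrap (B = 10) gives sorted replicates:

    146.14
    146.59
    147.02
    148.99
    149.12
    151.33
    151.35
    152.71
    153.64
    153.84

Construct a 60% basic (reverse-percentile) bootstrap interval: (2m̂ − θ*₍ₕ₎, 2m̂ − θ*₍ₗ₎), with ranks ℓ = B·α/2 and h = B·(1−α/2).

(147.87, 153.99)

Percentile endpoints at ranks 2 and 8: θ*₍2₎ = 146.59, θ*₍8₎ = 152.71.
Basic interval reflects these around m̂:
  lower = 2 × 150.29 − 152.71 = 147.87
  upper = 2 × 150.29 − 146.59 = 153.99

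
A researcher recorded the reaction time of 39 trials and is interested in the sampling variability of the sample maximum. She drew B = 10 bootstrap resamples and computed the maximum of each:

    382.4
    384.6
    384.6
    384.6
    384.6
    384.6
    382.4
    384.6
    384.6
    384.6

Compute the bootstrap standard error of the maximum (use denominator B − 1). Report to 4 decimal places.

Bootstrap SE is the standard deviation of the 10 replicate maximums.
Mean of replicates: (382.4 + 384.6 + 384.6 + 384.6 + 384.6 + 384.6 + 382.4 + 384.6 + 384.6 + 384.6) / 10 = 3841.60000 / 10 = 384.16000
Sum of squared deviations: (−1.76000)² + (+0.44000)² + (+0.44000)² + (+0.44000)² + (+0.44000)² + (+0.44000)² + (−1.76000)² + (+0.44000)² + (+0.44000)² + (+0.44000)² = 7.74400
Variance = 7.74400 / 9 = 0.86044
SE* = √0.86044

SE* = 0.9276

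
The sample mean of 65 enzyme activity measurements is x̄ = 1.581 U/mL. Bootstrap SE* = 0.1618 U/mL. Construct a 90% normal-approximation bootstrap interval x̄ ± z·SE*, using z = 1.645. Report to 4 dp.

Margin = 1.645 × 0.1618 = 0.26616
Interval: 1.581 ± 0.26616

(1.3148, 1.8472)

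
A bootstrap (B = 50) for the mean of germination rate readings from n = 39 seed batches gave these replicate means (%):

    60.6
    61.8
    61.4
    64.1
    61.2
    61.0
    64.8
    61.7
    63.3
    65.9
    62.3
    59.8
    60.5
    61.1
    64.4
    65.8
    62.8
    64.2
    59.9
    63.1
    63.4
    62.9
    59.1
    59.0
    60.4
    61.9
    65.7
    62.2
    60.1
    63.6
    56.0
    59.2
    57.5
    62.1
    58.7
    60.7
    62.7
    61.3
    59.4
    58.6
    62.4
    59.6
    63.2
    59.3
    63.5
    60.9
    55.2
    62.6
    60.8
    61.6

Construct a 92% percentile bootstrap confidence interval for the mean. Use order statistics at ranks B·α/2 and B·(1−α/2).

Sorted replicates: 55.2, 56.0, 57.5, 58.6, 58.7, 59.0, 59.1, 59.2, 59.3, 59.4, 59.6, 59.8, 59.9, 60.1, 60.4, 60.5, 60.6, 60.7, 60.8, 60.9, 61.0, 61.1, 61.2, 61.3, 61.4, 61.6, 61.7, 61.8, 61.9, 62.1, 62.2, 62.3, 62.4, 62.6, 62.7, 62.8, 62.9, 63.1, 63.2, 63.3, 63.4, 63.5, 63.6, 64.1, 64.2, 64.4, 64.8, 65.7, 65.8, 65.9
α = 0.08; lower rank = 50 × 0.040 = 2; upper rank = 50 × 0.960 = 48.
The 2nd smallest replicate is 56.0; the 48th is 65.7.

(56.0, 65.7)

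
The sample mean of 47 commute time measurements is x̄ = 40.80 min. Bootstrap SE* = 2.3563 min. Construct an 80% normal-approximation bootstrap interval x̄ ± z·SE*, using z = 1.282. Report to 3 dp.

(37.779, 43.821)

Margin = 1.282 × 2.3563 = 3.0208
Interval: 40.80 ± 3.0208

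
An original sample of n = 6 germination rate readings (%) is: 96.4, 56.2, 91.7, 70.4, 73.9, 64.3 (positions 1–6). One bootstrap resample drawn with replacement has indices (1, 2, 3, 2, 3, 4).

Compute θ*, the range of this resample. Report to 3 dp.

θ* = 40.200

Resample values: 96.4, 56.2, 91.7, 56.2, 91.7, 70.4.
Range = 96.4 − 56.2 = 40.200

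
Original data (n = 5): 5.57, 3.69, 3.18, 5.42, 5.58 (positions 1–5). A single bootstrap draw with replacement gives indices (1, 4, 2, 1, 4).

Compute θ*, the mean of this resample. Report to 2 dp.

θ* = 5.13

Resample values: 5.57, 5.42, 3.69, 5.57, 5.42.
Mean = (5.57 + 5.42 + 3.69 + 5.57 + 5.42) / 5 = 25.670 / 5 = 5.13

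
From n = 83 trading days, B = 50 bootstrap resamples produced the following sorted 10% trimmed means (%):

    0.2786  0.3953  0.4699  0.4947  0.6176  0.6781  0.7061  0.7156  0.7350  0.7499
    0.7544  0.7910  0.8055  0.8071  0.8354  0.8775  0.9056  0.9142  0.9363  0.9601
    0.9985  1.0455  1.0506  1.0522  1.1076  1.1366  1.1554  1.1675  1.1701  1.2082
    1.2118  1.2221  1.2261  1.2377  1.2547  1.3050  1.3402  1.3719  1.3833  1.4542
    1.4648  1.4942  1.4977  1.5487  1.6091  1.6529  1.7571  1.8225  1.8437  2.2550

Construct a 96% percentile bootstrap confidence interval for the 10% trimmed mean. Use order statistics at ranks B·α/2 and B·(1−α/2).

(0.2786, 1.8437)

α = 0.04; lower rank = 50 × 0.020 = 1; upper rank = 50 × 0.980 = 49.
The 1st smallest replicate is 0.2786; the 49th is 1.8437.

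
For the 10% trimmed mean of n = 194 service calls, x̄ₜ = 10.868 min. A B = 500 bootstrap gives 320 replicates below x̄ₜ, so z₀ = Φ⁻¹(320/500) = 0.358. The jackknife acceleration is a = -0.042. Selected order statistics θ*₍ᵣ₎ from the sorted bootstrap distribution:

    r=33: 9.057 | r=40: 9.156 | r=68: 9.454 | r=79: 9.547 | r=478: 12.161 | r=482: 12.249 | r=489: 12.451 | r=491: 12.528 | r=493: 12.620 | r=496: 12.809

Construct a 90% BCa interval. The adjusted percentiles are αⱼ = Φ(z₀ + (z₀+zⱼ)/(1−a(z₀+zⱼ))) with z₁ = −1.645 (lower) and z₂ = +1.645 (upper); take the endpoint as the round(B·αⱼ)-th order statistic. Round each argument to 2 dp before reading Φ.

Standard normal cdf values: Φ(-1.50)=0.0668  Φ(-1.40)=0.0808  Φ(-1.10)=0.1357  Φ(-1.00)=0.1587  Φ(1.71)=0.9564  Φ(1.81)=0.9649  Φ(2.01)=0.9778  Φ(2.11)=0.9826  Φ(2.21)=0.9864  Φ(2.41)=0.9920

(9.547, 12.620)

Lower: z₀ + z₁ = 0.358 + (-1.645) = -1.287; 1 − a(z₀+z₁) = 1 − (-0.042)(-1.287) = 0.9459; argument = 0.358 + (-1.287)/0.9459 = -1.0025 → -1.00.
α₁ = Φ(-1.00) = 0.1587; rank = round(500 × 0.1587) = 79; θ*₍79₎ = 9.547.
Upper: z₀ + z₂ = 2.003; 1 − a(z₀+z₂) = 1.0841; argument = 2.2056 → 2.21; α₂ = 0.9864; rank = 493; θ*₍493₎ = 12.620.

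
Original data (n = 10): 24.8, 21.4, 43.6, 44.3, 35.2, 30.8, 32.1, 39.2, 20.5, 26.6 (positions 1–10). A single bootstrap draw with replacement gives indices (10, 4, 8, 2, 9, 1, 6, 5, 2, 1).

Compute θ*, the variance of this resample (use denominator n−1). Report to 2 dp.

Resample values: 26.6, 44.3, 39.2, 21.4, 20.5, 24.8, 30.8, 35.2, 21.4, 24.8.
Mean = 28.9000; sum of squared deviations = 608.5200
s² = 608.5200 / 9 = 67.6133

θ* = 67.61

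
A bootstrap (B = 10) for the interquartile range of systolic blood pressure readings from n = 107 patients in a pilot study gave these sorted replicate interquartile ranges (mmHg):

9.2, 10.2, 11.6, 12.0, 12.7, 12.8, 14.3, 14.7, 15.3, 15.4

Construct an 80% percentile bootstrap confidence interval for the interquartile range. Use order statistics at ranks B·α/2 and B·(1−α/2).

α = 0.20; lower rank = 10 × 0.100 = 1; upper rank = 10 × 0.900 = 9.
The 1st smallest replicate is 9.2; the 9th is 15.3.

(9.2, 15.3)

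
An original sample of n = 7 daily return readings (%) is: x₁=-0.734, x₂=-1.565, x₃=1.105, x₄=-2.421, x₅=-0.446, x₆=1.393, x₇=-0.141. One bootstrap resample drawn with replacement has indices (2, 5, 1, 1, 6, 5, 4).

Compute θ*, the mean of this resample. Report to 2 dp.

Resample values: -1.565, -0.446, -0.734, -0.734, 1.393, -0.446, -2.421.
Mean = ((-1.565) + (-0.446) + (-0.734) + (-0.734) + 1.393 + (-0.446) + (-2.421)) / 7 = -4.9530 / 7 = -0.71

θ* = -0.71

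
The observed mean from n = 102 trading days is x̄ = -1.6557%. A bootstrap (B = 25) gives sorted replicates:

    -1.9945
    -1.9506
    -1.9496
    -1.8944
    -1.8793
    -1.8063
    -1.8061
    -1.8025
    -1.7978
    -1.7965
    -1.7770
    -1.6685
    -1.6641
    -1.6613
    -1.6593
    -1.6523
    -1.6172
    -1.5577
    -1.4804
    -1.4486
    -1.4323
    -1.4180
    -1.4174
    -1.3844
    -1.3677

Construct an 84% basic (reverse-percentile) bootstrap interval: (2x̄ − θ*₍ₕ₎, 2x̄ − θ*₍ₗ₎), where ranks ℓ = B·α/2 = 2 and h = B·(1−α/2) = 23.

(-1.8940, -1.3608)

Percentile endpoints at ranks 2 and 23: θ*₍2₎ = -1.9506, θ*₍23₎ = -1.4174.
Basic interval reflects these around x̄:
  lower = 2 × -1.6557 − -1.4174 = -1.8940
  upper = 2 × -1.6557 − -1.9506 = -1.3608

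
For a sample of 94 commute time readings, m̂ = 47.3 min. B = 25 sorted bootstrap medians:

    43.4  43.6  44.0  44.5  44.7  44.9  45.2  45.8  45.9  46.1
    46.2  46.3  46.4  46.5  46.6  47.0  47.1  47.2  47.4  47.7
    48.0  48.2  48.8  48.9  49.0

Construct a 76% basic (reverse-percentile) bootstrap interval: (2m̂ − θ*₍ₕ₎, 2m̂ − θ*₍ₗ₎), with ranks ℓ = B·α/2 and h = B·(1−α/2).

Percentile endpoints at ranks 3 and 22: θ*₍3₎ = 44.0, θ*₍22₎ = 48.2.
Basic interval reflects these around m̂:
  lower = 2 × 47.3 − 48.2 = 46.4
  upper = 2 × 47.3 − 44.0 = 50.6

(46.4, 50.6)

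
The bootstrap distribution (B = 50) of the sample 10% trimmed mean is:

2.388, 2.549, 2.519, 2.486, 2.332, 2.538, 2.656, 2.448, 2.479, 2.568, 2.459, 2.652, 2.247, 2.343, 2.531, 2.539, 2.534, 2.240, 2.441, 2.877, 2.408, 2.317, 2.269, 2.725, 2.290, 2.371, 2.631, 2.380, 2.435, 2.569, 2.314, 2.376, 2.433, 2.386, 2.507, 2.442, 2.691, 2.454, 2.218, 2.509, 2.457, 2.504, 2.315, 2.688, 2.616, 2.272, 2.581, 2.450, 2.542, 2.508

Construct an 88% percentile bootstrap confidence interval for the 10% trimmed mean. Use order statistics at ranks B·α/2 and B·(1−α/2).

Sorted replicates: 2.218, 2.240, 2.247, 2.269, 2.272, 2.290, 2.314, 2.315, 2.317, 2.332, 2.343, 2.371, 2.376, 2.380, 2.386, 2.388, 2.408, 2.433, 2.435, 2.441, 2.442, 2.448, 2.450, 2.454, 2.457, 2.459, 2.479, 2.486, 2.504, 2.507, 2.508, 2.509, 2.519, 2.531, 2.534, 2.538, 2.539, 2.542, 2.549, 2.568, 2.569, 2.581, 2.616, 2.631, 2.652, 2.656, 2.688, 2.691, 2.725, 2.877
α = 0.12; lower rank = 50 × 0.060 = 3; upper rank = 50 × 0.940 = 47.
The 3rd smallest replicate is 2.247; the 47th is 2.688.

(2.247, 2.688)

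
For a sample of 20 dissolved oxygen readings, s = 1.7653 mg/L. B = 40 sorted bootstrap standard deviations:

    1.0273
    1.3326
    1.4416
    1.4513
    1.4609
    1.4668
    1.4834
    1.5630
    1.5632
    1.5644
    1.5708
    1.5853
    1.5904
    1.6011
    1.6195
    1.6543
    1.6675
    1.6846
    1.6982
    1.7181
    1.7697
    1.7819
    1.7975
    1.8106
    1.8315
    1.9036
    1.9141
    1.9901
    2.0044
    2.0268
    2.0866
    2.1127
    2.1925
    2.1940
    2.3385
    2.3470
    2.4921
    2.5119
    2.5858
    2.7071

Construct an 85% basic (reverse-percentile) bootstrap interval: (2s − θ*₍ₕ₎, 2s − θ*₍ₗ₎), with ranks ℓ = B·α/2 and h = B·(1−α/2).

Percentile endpoints at ranks 3 and 37: θ*₍3₎ = 1.4416, θ*₍37₎ = 2.4921.
Basic interval reflects these around s:
  lower = 2 × 1.7653 − 2.4921 = 1.0385
  upper = 2 × 1.7653 − 1.4416 = 2.0890

(1.0385, 2.0890)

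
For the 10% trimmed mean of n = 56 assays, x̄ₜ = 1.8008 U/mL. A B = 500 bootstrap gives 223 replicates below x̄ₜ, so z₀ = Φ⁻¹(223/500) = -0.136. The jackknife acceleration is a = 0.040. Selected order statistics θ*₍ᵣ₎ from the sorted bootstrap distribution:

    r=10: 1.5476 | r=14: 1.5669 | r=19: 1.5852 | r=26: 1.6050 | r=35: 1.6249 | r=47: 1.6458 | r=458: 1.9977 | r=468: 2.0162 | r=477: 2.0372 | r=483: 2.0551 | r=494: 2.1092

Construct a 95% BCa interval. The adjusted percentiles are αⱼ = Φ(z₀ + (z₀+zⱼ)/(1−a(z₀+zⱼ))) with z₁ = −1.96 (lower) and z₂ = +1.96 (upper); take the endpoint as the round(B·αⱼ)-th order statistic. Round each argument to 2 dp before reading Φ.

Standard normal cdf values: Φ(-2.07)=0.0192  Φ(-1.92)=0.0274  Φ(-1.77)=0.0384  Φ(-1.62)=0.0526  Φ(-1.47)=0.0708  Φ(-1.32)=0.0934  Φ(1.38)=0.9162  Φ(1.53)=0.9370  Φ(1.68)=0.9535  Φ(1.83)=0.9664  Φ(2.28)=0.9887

Lower: z₀ + z₁ = -0.136 + (-1.960) = -2.096; 1 − a(z₀+z₁) = 1 − (0.040)(-2.096) = 1.0838; argument = -0.136 + (-2.096)/1.0838 = -2.0699 → -2.07.
α₁ = Φ(-2.07) = 0.0192; rank = round(500 × 0.0192) = 10; θ*₍10₎ = 1.5476.
Upper: z₀ + z₂ = 1.824; 1 − a(z₀+z₂) = 0.9270; argument = 1.8316 → 1.83; α₂ = 0.9664; rank = 483; θ*₍483₎ = 2.0551.

(1.5476, 2.0551)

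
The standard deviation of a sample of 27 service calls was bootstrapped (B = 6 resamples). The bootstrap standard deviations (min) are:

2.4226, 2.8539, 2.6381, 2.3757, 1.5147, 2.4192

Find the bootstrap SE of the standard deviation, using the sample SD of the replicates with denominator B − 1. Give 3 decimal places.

Bootstrap SE is the standard deviation of the 6 replicate standard deviations.
Mean of replicates: (2.4226 + 2.8539 + 2.6381 + 2.3757 + 1.5147 + 2.4192) / 6 = 14.22420 / 6 = 2.37070
Sum of squared deviations: (+0.05190)² + (+0.48320)² + (+0.26740)² + (+0.00500)² + (−0.85600)² + (+0.04850)² = 1.04279
Variance = 1.04279 / 5 = 0.20856
SE* = √0.20856

SE* = 0.457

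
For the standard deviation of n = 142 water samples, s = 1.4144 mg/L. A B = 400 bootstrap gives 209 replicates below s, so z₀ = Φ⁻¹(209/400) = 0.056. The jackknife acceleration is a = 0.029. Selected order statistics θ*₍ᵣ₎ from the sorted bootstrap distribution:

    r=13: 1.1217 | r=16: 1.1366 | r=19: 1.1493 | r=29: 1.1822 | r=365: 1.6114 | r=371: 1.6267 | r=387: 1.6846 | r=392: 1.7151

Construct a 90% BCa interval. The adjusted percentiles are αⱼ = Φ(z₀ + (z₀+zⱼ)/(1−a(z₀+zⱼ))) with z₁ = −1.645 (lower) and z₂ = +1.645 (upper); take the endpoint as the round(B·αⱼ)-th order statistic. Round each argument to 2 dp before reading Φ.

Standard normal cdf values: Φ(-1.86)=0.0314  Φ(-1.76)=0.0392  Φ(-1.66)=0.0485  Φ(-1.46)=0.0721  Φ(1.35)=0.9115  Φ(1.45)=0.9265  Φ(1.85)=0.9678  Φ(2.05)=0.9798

Lower: z₀ + z₁ = 0.056 + (-1.645) = -1.589; 1 − a(z₀+z₁) = 1 − (0.029)(-1.589) = 1.0461; argument = 0.056 + (-1.589)/1.0461 = -1.4630 → -1.46.
α₁ = Φ(-1.46) = 0.0721; rank = round(400 × 0.0721) = 29; θ*₍29₎ = 1.1822.
Upper: z₀ + z₂ = 1.701; 1 − a(z₀+z₂) = 0.9507; argument = 1.8453 → 1.85; α₂ = 0.9678; rank = 387; θ*₍387₎ = 1.6846.

(1.1822, 1.6846)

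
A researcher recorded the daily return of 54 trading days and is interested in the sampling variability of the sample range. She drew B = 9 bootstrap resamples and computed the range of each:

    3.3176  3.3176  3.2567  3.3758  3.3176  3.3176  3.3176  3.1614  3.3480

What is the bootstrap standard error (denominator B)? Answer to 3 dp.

Bootstrap SE is the standard deviation of the 9 replicate ranges.
Mean of replicates: (3.3176 + 3.3176 + 3.2567 + 3.3758 + 3.3176 + 3.3176 + 3.3176 + 3.1614 + 3.3480) / 9 = 29.72990 / 9 = 3.30332
Sum of squared deviations: (+0.01428)² + (+0.01428)² + (−0.04662)² + (+0.07248)² + (+0.01428)² + (+0.01428)² + (+0.01428)² + (−0.14192)² + (+0.04468)² = 0.03058
Variance = 0.03058 / 9 = 0.00340
SE* = √0.00340

SE* = 0.058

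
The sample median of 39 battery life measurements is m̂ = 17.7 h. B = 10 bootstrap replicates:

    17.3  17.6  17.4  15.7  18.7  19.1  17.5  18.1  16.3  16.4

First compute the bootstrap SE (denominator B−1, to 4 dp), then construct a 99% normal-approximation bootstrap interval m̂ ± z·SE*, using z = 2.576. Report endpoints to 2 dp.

Mean of replicates = 17.4100; sum of squared deviations = 10.2290; SE* = √(10.2290/9) = 1.0661
Margin = 2.576 × 1.0661 = 2.746
Interval: 17.7 ± 2.746

(14.95, 20.45)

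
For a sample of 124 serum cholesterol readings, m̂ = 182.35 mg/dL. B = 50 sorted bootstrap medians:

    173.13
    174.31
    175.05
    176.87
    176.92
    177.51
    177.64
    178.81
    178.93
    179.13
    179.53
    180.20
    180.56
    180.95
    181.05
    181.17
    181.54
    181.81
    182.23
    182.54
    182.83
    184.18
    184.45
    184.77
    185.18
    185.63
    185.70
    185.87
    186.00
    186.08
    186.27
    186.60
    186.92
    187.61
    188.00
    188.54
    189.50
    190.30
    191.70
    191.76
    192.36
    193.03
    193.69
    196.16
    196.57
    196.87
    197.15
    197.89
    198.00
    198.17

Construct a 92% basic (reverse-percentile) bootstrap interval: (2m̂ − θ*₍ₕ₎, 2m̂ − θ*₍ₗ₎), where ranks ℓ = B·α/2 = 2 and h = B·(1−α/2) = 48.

(166.81, 190.39)

Percentile endpoints at ranks 2 and 48: θ*₍2₎ = 174.31, θ*₍48₎ = 197.89.
Basic interval reflects these around m̂:
  lower = 2 × 182.35 − 197.89 = 166.81
  upper = 2 × 182.35 − 174.31 = 190.39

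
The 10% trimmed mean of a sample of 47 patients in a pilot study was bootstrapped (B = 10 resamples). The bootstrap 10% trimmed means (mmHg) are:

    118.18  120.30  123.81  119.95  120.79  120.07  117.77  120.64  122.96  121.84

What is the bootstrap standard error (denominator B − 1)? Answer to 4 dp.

SE* = 1.8885

Bootstrap SE is the standard deviation of the 10 replicate 10% trimmed means.
Mean of replicates: (118.18 + 120.30 + 123.81 + 119.95 + 120.79 + 120.07 + 117.77 + 120.64 + 122.96 + 121.84) / 10 = 1206.31000 / 10 = 120.63100
Sum of squared deviations: (−2.45100)² + (−0.33100)² + (+3.17900)² + (−0.68100)² + (+0.15900)² + (−0.56100)² + (−2.86100)² + (+0.00900)² + (+2.32900)² + (+1.20900)² = 32.09809
Variance = 32.09809 / 9 = 3.56645
SE* = √3.56645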